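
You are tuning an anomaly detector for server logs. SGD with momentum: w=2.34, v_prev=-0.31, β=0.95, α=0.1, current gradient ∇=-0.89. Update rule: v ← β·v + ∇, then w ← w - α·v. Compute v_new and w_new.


v_new = 0.95·-0.31 - 0.89 = -0.2945 - 0.89 = -1.1845
w_new = 2.34 - 0.1·-1.1845 = 2.34 + 0.11845 = 2.45845

v_new=-1.1845, w_new=2.45845


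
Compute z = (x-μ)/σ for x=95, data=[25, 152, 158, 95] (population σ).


μ = 107.5, σ = 53.6027
z = (95 - 107.5)/53.6027 = -0.2332

-0.2332


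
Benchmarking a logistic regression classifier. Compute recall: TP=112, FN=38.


Recall = TP/(TP+FN)
= 112/(112+38)
= 112/150 = 74.67%

74.67%


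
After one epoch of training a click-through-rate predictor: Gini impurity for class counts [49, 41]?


Probabilities: [49/90, 41/90] ≈ [0.5444, 0.4556]
Σpᵢ² = (2401 + 1681)/90² = 4082/8100
Gini = 1 - Σpᵢ² = 1 - 4082/8100 = 0.496

0.496


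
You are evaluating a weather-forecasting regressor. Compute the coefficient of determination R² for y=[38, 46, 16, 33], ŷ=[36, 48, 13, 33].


ȳ = 33.25
SS_res = Σ(y-ŷ)² = 17
SS_tot = Σ(y-ȳ)² = 482.75
R² = 1 - SS_res/SS_tot = 1 - 0.0352 = 0.9648

0.9648


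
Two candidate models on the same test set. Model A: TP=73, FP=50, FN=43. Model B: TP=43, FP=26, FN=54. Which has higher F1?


Model A: P=73/123=0.5935, R=73/116=0.6293, F1=2PR/(P+R)=2TP/(2TP+FP+FN)=146/239=0.6109
Model B: P=43/69=0.6232, R=43/97=0.4433, F1=2PR/(P+R)=2TP/(2TP+FP+FN)=86/166=0.5181
0.6109 > 0.5181 → Model A

Model A


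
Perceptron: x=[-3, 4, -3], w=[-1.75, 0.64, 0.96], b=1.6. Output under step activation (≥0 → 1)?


z = (-3)·(-1.75) + (4)·(0.64) + (-3)·(0.96) + 1.6
  = 6.53
step(z) = 1 (z≥0)

1


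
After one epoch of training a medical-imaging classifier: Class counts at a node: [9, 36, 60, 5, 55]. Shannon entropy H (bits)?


Probabilities: [9/165, 36/165, 60/165, 5/165, 55/165] ≈ [0.0545, 0.2182, 0.3636, 0.0303, 0.3333]
H = -((9/165)·log₂(9/165) + (36/165)·log₂(36/165) + (60/165)·log₂(60/165) + (5/165)·log₂(5/165) + (55/165)·log₂(55/165))
  = 1.92 bits

1.92 bits


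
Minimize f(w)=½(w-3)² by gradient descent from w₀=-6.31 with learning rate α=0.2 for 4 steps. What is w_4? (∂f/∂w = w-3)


step 1: grad = -6.31-3 = -9.31; w = -6.31 - 0.2·(-9.31) = -4.448
step 2: grad = -4.448-3 = -7.448; w = -4.448 - 0.2·(-7.448) = -2.9584
step 3: grad = -2.9584-3 = -5.9584; w = -2.9584 - 0.2·(-5.9584) = -1.76672
step 4: grad = -1.76672-3 = -4.76672; w = -1.76672 - 0.2·(-4.76672) = -0.813376

-0.813376


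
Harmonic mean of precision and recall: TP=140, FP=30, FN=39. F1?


Precision = 140/170 = 0.8235
Recall = 140/179 = 0.7821
F1 = 2·P·R/(P+R) = 2·TP/(2·TP+FP+FN) = 280/(280+30+39) = 280/349 = 0.8023

0.8023


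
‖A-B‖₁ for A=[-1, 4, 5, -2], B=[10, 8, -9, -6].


d = |-1-10| + |4-8| + |5+ 9| + |-2+ 6|
  = 11 + 4 + 14 + 4
  = 33

33


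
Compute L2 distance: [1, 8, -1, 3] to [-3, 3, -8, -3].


d = √((1+ 3)² + (8-3)² + (-1+ 8)² + (3+ 3)²)
  = √(16 + 25 + 49 + 36)
  = √126 = 11.225

11.225


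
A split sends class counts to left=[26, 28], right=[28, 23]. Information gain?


Parent = [54, 51], H_parent = 0.9994
H_left = 0.999 (n=54), H_right = 0.9931 (n=51)
H_children = (54/105)·0.999 + (51/105)·0.9931 = 0.9961
IG = 0.9994 - 0.9961 = 0.0033

0.0033


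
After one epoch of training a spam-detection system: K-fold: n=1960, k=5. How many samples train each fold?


Fold size = 1960/5 = 392
Training per fold = 1960 - 392 = 1568

1568


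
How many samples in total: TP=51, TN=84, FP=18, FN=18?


Total = TP + TN + FP + FN
= 51 + 84 + 18 + 18
= 171
(Predicted positive: 69, predicted negative: 102)

171


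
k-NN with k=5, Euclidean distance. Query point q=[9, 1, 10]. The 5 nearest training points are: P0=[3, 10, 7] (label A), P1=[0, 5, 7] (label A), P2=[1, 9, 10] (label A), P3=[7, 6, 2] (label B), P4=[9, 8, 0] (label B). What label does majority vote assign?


d(q,P0) = 11.225  (label A)
d(q,P1) = 10.2956  (label A)
d(q,P2) = 11.3137  (label A)
d(q,P3) = 9.6437  (label B)
d(q,P4) = 12.2066  (label B)
Votes: A=3, B=2
Majority → A

A


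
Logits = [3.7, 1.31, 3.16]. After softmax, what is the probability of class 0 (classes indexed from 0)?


Exponentials: e^3.7=40.4473, e^1.31=3.7062, e^3.16=23.5706
Sum = 67.7241
Softmax = [0.5972, 0.0547, 0.348]
p[0] = 40.4473/67.7241 = 0.5972

0.5972


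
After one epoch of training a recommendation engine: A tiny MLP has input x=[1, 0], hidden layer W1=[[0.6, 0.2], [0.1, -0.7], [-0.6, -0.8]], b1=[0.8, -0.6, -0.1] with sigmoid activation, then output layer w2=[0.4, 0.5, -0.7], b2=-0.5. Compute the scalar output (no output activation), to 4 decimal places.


z1[0] = (0.6)·(1) + (0.2)·(0) + 0.8 = 1.4
z1[1] = (0.1)·(1) + (-0.7)·(0) - 0.6 = -0.5
z1[2] = (-0.6)·(1) + (-0.8)·(0) - 0.1 = -0.7
h = sigmoid(z1) = [0.8022, 0.3775, 0.3318]
output = (0.4)·(0.8022) + (0.5)·(0.3775) + (-0.7)·(0.3318) - 0.5 = -0.2226

-0.2226


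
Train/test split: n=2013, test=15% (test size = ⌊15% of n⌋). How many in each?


Test = ⌊2013·15/100⌋ = 301
Train = 2013 - 301 = 1712

Train: 1712, Test: 301


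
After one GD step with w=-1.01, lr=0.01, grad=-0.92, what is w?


w_new = w - α·∇
= -1.01 - 0.01·-0.92
= -1.01 + 0.0092
= -1.0008

-1.0008


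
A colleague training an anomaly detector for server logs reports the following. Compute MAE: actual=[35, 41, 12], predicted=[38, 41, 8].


Absolute errors: |35-38|=3, |41-41|=0, |12-8|=4
Sum = 7
MAE = 7/3 = 7/3

7/3


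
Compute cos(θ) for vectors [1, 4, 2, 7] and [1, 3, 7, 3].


A·B = 1·1 + 4·3 + 2·7 + 7·3 = 48
‖A‖ = √70 = 8.3666, ‖B‖ = √68 = 8.2462
cos = 48/(√70·√68) = 48/√4760 = 0.6957

0.6957


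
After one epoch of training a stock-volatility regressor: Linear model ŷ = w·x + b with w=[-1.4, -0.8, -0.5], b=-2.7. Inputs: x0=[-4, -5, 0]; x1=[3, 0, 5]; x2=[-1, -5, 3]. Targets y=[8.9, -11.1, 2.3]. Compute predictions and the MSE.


ŷ0 = (-1.4)·(-4) + (-0.8)·(-5) + (-0.5)·(0) - 2.7 = 6.9
ŷ1 = (-1.4)·(3) + (-0.8)·(0) + (-0.5)·(5) - 2.7 = -9.4
ŷ2 = (-1.4)·(-1) + (-0.8)·(-5) + (-0.5)·(3) - 2.7 = 1.2
errors² = [4.0, 2.89, 1.21]
MSE = 8.1000/3 = 2.7

2.7


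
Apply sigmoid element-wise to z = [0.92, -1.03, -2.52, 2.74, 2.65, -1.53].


σ(0.92) = 1/(1+e^-0.92) = 0.715
σ(-1.03) = 1/(1+e^1.03) = 0.2631
σ(-2.52) = 1/(1+e^2.52) = 0.0745
σ(2.74) = 1/(1+e^-2.74) = 0.9393
σ(2.65) = 1/(1+e^-2.65) = 0.934
σ(-1.53) = 1/(1+e^1.53) = 0.178
result = [0.715, 0.2631, 0.0745, 0.9393, 0.934, 0.178]

[0.715, 0.2631, 0.0745, 0.9393, 0.934, 0.178]


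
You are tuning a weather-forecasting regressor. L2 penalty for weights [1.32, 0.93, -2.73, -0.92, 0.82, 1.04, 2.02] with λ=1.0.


‖w‖₂² = (1.32)² + (0.93)² + (-2.73)² + (-0.92)² + (0.82)² + (1.04)² + (2.02)²
     = 1.7424 + 0.8649 + 7.4529 + 0.8464 + 0.6724 + 1.0816 + 4.0804
     = 16.741
λ·‖w‖₂² = 1.0·16.741 = 16.741

16.741


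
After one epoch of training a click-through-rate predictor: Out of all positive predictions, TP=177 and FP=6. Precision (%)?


Precision = TP/(TP+FP)
= 177/(177+6)
= 177/183 = 96.72%

96.72%


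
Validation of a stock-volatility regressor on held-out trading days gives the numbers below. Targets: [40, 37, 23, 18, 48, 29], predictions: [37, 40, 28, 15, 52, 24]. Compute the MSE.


Squared errors: (40-37)²=9, (37-40)²=9, (23-28)²=25, (18-15)²=9, (48-52)²=16, (29-24)²=25
Sum = 93
MSE = 93/6 = 31/2

31/2


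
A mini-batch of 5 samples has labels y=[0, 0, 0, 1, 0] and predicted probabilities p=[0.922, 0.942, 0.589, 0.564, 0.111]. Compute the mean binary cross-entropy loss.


L[0] = -ln(1-0.922) = -ln(0.078) = 2.551
L[1] = -ln(1-0.942) = -ln(0.058) = 2.8473
L[2] = -ln(1-0.589) = -ln(0.411) = 0.8892
L[3] = -ln(0.564) = 0.5727
L[4] = -ln(1-0.111) = -ln(0.889) = 0.1177
mean = (2.551 + 2.8473 + 0.8892 + 0.5727 + 0.1177)/5 = 1.3956

1.3956


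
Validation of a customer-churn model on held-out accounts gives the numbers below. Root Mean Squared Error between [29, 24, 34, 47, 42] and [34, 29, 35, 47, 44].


MSE = 55/5 = 11
RMSE = √(55/5) = 3.3166

3.3166


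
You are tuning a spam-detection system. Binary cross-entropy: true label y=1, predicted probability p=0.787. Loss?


BCE = -[y·ln(p) + (1-y)·ln(1-p)]
= -1·ln(0.787) - 0
= -ln(0.787) = 0.2395

0.2395


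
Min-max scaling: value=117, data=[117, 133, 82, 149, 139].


min=82, max=149
(117-82)/(149-82) = 35/67 = 0.5224

0.5224


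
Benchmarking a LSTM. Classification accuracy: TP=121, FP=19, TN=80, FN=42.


Accuracy = (TP+TN)/(TP+TN+FP+FN)
= (121+80)/(262)
= 201/262 = 76.72%

76.72%


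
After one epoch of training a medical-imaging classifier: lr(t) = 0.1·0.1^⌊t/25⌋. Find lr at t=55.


n_drops = ⌊55/25⌋ = 2
lr = 0.1·0.1^2 = 0.1·0.01 = 0.001

0.001


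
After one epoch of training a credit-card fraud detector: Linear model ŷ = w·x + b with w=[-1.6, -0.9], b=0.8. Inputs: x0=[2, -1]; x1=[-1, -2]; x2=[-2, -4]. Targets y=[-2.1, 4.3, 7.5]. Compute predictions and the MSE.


ŷ0 = (-1.6)·(2) + (-0.9)·(-1) + 0.8 = -1.5
ŷ1 = (-1.6)·(-1) + (-0.9)·(-2) + 0.8 = 4.2
ŷ2 = (-1.6)·(-2) + (-0.9)·(-4) + 0.8 = 7.6
errors² = [0.36, 0.01, 0.01]
MSE = 0.3800/3 = 0.1267

0.1267


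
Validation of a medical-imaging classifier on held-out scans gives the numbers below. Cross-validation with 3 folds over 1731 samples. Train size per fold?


Fold size = 1731/3 = 577
Training per fold = 1731 - 577 = 1154

1154


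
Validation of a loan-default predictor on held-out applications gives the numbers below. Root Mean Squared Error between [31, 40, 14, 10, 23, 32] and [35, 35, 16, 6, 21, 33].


MSE = 66/6 = 11
RMSE = √(66/6) = 3.3166

3.3166


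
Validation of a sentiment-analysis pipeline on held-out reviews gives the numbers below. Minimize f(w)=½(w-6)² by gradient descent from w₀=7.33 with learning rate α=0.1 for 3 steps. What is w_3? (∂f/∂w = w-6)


step 1: grad = 7.33-6 = 1.33; w = 7.33 - 0.1·(1.33) = 7.197
step 2: grad = 7.197-6 = 1.197; w = 7.197 - 0.1·(1.197) = 7.0773
step 3: grad = 7.0773-6 = 1.0773; w = 7.0773 - 0.1·(1.0773) = 6.96957

6.96957


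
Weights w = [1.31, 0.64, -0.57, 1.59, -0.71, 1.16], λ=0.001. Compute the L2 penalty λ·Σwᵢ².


‖w‖₂² = (1.31)² + (0.64)² + (-0.57)² + (1.59)² + (-0.71)² + (1.16)²
     = 1.7161 + 0.4096 + 0.3249 + 2.5281 + 0.5041 + 1.3456
     = 6.8284
λ·‖w‖₂² = 0.001·6.8284 = 0.006828

0.006828


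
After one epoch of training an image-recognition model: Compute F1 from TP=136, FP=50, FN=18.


Precision = 136/186 = 0.7312
Recall = 136/154 = 0.8831
F1 = 2·P·R/(P+R) = 2·TP/(2·TP+FP+FN) = 272/(272+50+18) = 272/340 = 0.8

0.8


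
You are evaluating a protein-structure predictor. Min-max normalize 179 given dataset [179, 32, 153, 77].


min=32, max=179
(179-32)/(179-32) = 147/147 = 1.0

1.0


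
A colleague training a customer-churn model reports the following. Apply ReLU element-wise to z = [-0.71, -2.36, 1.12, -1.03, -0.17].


ReLU(-0.71) = max(0, -0.71) = 0.0
ReLU(-2.36) = max(0, -2.36) = 0.0
ReLU(1.12) = max(0, 1.12) = 1.12
ReLU(-1.03) = max(0, -1.03) = 0.0
ReLU(-0.17) = max(0, -0.17) = 0.0
result = [0.0, 0.0, 1.12, 0.0, 0.0]

[0.0, 0.0, 1.12, 0.0, 0.0]


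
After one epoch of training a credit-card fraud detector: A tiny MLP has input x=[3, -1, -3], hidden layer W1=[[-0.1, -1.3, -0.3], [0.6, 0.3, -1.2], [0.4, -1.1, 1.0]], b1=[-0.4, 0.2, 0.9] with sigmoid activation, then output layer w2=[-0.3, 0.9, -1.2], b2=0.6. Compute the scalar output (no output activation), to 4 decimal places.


z1[0] = (-0.1)·(3) + (-1.3)·(-1) + (-0.3)·(-3) - 0.4 = 1.5
z1[1] = (0.6)·(3) + (0.3)·(-1) + (-1.2)·(-3) + 0.2 = 5.3
z1[2] = (0.4)·(3) + (-1.1)·(-1) + (1.0)·(-3) + 0.9 = 0.2
h = sigmoid(z1) = [0.8176, 0.995, 0.5498]
output = (-0.3)·(0.8176) + (0.9)·(0.995) + (-1.2)·(0.5498) + 0.6 = 0.5905

0.5905


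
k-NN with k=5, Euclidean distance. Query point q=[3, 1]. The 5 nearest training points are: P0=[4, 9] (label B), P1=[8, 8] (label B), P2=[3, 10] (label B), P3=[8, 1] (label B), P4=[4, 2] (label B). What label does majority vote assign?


d(q,P0) = 8.0623  (label B)
d(q,P1) = 8.6023  (label B)
d(q,P2) = 9.0  (label B)
d(q,P3) = 5.0  (label B)
d(q,P4) = 1.4142  (label B)
Votes: A=0, B=5
Majority → B

B


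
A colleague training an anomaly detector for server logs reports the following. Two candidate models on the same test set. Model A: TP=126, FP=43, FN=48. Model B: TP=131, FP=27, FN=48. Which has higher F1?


Model A: P=126/169=0.7456, R=126/174=0.7241, F1=2PR/(P+R)=2TP/(2TP+FP+FN)=252/343=0.7347
Model B: P=131/158=0.8291, R=131/179=0.7318, F1=2PR/(P+R)=2TP/(2TP+FP+FN)=262/337=0.7774
0.7347 < 0.7774 → Model B

Model B


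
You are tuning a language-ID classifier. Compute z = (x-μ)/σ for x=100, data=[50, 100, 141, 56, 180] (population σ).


μ = 105.4, σ = 49.7417
z = (100 - 105.4)/49.7417 = -0.1086

-0.1086


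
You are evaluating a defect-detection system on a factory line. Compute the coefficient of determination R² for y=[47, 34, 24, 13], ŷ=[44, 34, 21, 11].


ȳ = 29.5
SS_res = Σ(y-ŷ)² = 22
SS_tot = Σ(y-ȳ)² = 629
R² = 1 - SS_res/SS_tot = 1 - 0.035 = 0.965

0.965


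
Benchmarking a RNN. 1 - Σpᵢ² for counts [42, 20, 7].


Probabilities: [42/69, 20/69, 7/69] ≈ [0.6087, 0.2899, 0.1014]
Σpᵢ² = (1764 + 400 + 49)/69² = 2213/4761
Gini = 1 - Σpᵢ² = 1 - 2213/4761 = 0.5352

0.5352


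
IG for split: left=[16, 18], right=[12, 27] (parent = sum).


Parent = [28, 45], H_parent = 0.9605
H_left = 0.9975 (n=34), H_right = 0.8905 (n=39)
H_children = (34/73)·0.9975 + (39/73)·0.8905 = 0.9403
IG = 0.9605 - 0.9403 = 0.0202

0.0202


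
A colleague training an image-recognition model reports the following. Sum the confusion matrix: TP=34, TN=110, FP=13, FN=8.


Total = TP + TN + FP + FN
= 34 + 110 + 13 + 8
= 165
(Predicted positive: 47, predicted negative: 118)

165


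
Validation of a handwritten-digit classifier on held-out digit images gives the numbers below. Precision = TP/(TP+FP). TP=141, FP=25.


Precision = TP/(TP+FP)
= 141/(141+25)
= 141/166 = 84.94%

84.94%


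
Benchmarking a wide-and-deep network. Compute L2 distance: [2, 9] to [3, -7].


d = √((2-3)² + (9+ 7)²)
  = √(1 + 256)
  = √257 = 16.0312

16.0312


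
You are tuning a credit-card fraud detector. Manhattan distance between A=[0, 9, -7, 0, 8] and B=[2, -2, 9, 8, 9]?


d = |0-2| + |9+ 2| + |-7-9| + |0-8| + |8-9|
  = 2 + 11 + 16 + 8 + 1
  = 38

38


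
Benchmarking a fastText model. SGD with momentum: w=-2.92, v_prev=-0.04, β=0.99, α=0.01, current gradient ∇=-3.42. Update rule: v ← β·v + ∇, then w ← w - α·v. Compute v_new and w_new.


v_new = 0.99·-0.04 - 3.42 = -0.0396 - 3.42 = -3.4596
w_new = -2.92 - 0.01·-3.4596 = -2.92 + 0.034596 = -2.885404

v_new=-3.4596, w_new=-2.885404


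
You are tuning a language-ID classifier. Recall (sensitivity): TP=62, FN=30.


Recall = TP/(TP+FN)
= 62/(62+30)
= 62/92 = 67.39%

67.39%


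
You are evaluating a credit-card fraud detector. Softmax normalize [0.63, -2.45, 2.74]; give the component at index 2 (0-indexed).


Exponentials: e^0.63=1.8776, e^-2.45=0.0863, e^2.74=15.487
Sum = 17.4509
Softmax = [0.1076, 0.0049, 0.8875]
p[2] = 15.487/17.4509 = 0.8875

0.8875


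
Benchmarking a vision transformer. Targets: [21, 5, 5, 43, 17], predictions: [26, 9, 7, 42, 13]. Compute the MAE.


Absolute errors: |21-26|=5, |5-9|=4, |5-7|=2, |43-42|=1, |17-13|=4
Sum = 16
MAE = 16/5 = 16/5

16/5


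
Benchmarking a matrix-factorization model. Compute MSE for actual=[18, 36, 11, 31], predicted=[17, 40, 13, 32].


Squared errors: (18-17)²=1, (36-40)²=16, (11-13)²=4, (31-32)²=1
Sum = 22
MSE = 22/4 = 11/2

11/2


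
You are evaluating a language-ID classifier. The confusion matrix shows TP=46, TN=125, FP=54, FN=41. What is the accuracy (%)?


Accuracy = (TP+TN)/(TP+TN+FP+FN)
= (46+125)/(266)
= 171/266 = 64.29%

64.29%


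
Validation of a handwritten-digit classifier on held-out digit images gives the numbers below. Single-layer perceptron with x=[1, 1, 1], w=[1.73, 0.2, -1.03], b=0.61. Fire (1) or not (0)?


z = (1)·(1.73) + (1)·(0.2) + (1)·(-1.03) + 0.61
  = 1.51
step(z) = 1 (z≥0)

1


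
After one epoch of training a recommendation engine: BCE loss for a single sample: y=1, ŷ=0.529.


BCE = -[y·ln(p) + (1-y)·ln(1-p)]
= -1·ln(0.529) - 0
= -ln(0.529) = 0.6368

0.6368


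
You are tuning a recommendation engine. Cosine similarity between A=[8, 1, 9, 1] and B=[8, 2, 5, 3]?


A·B = 8·8 + 1·2 + 9·5 + 1·3 = 114
‖A‖ = √147 = 12.1244, ‖B‖ = √102 = 10.0995
cos = 114/(√147·√102) = 114/√14994 = 0.931

0.931


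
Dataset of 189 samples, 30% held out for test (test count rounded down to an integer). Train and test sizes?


Test = ⌊189·30/100⌋ = 56
Train = 189 - 56 = 133

Train: 133, Test: 56


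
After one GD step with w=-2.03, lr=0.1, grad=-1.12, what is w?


w_new = w - α·∇
= -2.03 - 0.1·-1.12
= -2.03 + 0.112
= -1.918

-1.918


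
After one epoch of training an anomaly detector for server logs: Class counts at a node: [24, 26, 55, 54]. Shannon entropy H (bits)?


Probabilities: [24/159, 26/159, 55/159, 54/159] ≈ [0.1509, 0.1635, 0.3459, 0.3396]
H = -((24/159)·log₂(24/159) + (26/159)·log₂(26/159) + (55/159)·log₂(55/159) + (54/159)·log₂(54/159))
  = 1.8979 bits

1.8979 bits


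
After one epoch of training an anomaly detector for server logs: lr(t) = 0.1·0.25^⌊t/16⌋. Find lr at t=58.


n_drops = ⌊58/16⌋ = 3
lr = 0.1·0.25^3 = 0.1·0.015625 = 0.0015625

0.0015625


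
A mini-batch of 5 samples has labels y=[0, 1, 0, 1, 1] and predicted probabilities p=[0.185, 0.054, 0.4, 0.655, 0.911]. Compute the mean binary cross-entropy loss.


L[0] = -ln(1-0.185) = -ln(0.815) = 0.2046
L[1] = -ln(0.054) = 2.9188
L[2] = -ln(1-0.4) = -ln(0.6) = 0.5108
L[3] = -ln(0.655) = 0.4231
L[4] = -ln(0.911) = 0.0932
mean = (0.2046 + 2.9188 + 0.5108 + 0.4231 + 0.0932)/5 = 0.8301

0.8301


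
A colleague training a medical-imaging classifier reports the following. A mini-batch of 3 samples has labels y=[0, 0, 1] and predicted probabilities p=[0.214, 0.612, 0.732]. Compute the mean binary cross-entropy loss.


L[0] = -ln(1-0.214) = -ln(0.786) = 0.2408
L[1] = -ln(1-0.612) = -ln(0.388) = 0.9467
L[2] = -ln(0.732) = 0.312
mean = (0.2408 + 0.9467 + 0.312)/3 = 0.4998

0.4998


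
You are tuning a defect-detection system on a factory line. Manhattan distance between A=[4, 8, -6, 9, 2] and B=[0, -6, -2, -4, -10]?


d = |4-0| + |8+ 6| + |-6+ 2| + |9+ 4| + |2+ 10|
  = 4 + 14 + 4 + 13 + 12
  = 47

47


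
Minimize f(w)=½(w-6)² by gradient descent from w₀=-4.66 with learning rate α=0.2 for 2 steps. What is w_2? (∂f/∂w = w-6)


step 1: grad = -4.66-6 = -10.66; w = -4.66 - 0.2·(-10.66) = -2.528
step 2: grad = -2.528-6 = -8.528; w = -2.528 - 0.2·(-8.528) = -0.8224

-0.8224


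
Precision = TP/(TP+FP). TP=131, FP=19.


Precision = TP/(TP+FP)
= 131/(131+19)
= 131/150 = 87.33%

87.33%


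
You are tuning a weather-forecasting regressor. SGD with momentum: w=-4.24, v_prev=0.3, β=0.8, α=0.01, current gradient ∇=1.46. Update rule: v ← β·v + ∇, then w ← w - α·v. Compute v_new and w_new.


v_new = 0.8·0.3 + 1.46 = 0.24 + 1.46 = 1.7
w_new = -4.24 - 0.01·1.7 = -4.24 - 0.017 = -4.257

v_new=1.7, w_new=-4.257


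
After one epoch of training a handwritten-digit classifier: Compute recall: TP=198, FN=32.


Recall = TP/(TP+FN)
= 198/(198+32)
= 198/230 = 86.09%

86.09%


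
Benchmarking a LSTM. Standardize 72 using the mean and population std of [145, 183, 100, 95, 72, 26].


μ = 103.5, σ = 50.2087
z = (72 - 103.5)/50.2087 = -0.6274

-0.6274


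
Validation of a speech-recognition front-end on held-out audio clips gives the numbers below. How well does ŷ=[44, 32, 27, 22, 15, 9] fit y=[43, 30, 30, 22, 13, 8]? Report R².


ȳ = 24.3333
SS_res = Σ(y-ŷ)² = 19
SS_tot = Σ(y-ȳ)² = 813.33
R² = 1 - SS_res/SS_tot = 1 - 0.0234 = 0.9766

0.9766


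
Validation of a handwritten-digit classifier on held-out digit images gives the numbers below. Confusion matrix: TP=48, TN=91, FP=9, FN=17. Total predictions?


Total = TP + TN + FP + FN
= 48 + 91 + 9 + 17
= 165
(Predicted positive: 57, predicted negative: 108)

165


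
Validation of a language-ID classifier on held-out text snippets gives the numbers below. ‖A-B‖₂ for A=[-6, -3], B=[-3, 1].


d = √((-6+ 3)² + (-3-1)²)
  = √(9 + 16)
  = √25 = 5.0

5.0


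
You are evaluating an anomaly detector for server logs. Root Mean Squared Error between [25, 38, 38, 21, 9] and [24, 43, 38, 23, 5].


MSE = 46/5 = 9.2
RMSE = √(46/5) = 3.0332

3.0332


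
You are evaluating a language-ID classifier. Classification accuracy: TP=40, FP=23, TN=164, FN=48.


Accuracy = (TP+TN)/(TP+TN+FP+FN)
= (40+164)/(275)
= 204/275 = 74.18%

74.18%


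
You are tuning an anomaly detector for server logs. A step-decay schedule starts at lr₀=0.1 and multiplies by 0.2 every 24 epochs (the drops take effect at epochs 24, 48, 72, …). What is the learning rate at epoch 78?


n_drops = ⌊78/24⌋ = 3
lr = 0.1·0.2^3 = 0.1·0.008 = 0.0008

0.0008


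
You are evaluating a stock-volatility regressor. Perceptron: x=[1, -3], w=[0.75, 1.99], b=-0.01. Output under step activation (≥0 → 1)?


z = (1)·(0.75) + (-3)·(1.99) - 0.01
  = -5.23
step(z) = 0 (z<0)

0


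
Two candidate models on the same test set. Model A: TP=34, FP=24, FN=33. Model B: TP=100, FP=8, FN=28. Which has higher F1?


Model A: P=34/58=0.5862, R=34/67=0.5075, F1=2PR/(P+R)=2TP/(2TP+FP+FN)=68/125=0.544
Model B: P=100/108=0.9259, R=100/128=0.7812, F1=2PR/(P+R)=2TP/(2TP+FP+FN)=200/236=0.8475
0.544 < 0.8475 → Model B

Model B


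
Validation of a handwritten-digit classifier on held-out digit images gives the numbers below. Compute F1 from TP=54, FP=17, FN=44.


Precision = 54/71 = 0.7606
Recall = 54/98 = 0.551
F1 = 2·P·R/(P+R) = 2·TP/(2·TP+FP+FN) = 108/(108+17+44) = 108/169 = 0.6391

0.6391


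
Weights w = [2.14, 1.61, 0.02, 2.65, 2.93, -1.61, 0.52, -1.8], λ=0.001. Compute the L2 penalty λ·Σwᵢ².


‖w‖₂² = (2.14)² + (1.61)² + (0.02)² + (2.65)² + (2.93)² + (-1.61)² + (0.52)² + (-1.8)²
     = 4.5796 + 2.5921 + 0.0004 + 7.0225 + 8.5849 + 2.5921 + 0.2704 + 3.24
     = 28.882
λ·‖w‖₂² = 0.001·28.882 = 0.028882

0.028882


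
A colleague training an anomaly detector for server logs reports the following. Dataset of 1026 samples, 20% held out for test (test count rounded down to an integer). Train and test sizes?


Test = ⌊1026·20/100⌋ = 205
Train = 1026 - 205 = 821

Train: 821, Test: 205


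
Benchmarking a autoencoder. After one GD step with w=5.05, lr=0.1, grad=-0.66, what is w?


w_new = w - α·∇
= 5.05 - 0.1·-0.66
= 5.05 + 0.066
= 5.116

5.116


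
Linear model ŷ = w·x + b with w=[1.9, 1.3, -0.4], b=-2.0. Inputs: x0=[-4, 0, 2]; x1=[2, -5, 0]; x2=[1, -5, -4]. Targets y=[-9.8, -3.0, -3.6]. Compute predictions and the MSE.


ŷ0 = (1.9)·(-4) + (1.3)·(0) + (-0.4)·(2) - 2.0 = -10.4
ŷ1 = (1.9)·(2) + (1.3)·(-5) + (-0.4)·(0) - 2.0 = -4.7
ŷ2 = (1.9)·(1) + (1.3)·(-5) + (-0.4)·(-4) - 2.0 = -5.0
errors² = [0.36, 2.89, 1.96]
MSE = 5.2100/3 = 1.7367

1.7367


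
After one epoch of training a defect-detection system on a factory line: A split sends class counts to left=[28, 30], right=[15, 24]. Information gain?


Parent = [43, 54], H_parent = 0.9907
H_left = 0.9991 (n=58), H_right = 0.9612 (n=39)
H_children = (58/97)·0.9991 + (39/97)·0.9612 = 0.9839
IG = 0.9907 - 0.9839 = 0.0068

0.0068


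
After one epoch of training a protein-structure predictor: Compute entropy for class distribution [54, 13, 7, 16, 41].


Probabilities: [54/131, 13/131, 7/131, 16/131, 41/131] ≈ [0.4122, 0.0992, 0.0534, 0.1221, 0.313]
H = -((54/131)·log₂(54/131) + (13/131)·log₂(13/131) + (7/131)·log₂(7/131) + (16/131)·log₂(16/131) + (41/131)·log₂(41/131))
  = 1.9786 bits

1.9786 bits


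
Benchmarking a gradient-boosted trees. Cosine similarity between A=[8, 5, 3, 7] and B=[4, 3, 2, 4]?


A·B = 8·4 + 5·3 + 3·2 + 7·4 = 81
‖A‖ = √147 = 12.1244, ‖B‖ = √45 = 6.7082
cos = 81/(√147·√45) = 81/√6615 = 0.9959

0.9959


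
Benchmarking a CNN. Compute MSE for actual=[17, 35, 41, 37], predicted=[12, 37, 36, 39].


Squared errors: (17-12)²=25, (35-37)²=4, (41-36)²=25, (37-39)²=4
Sum = 58
MSE = 58/4 = 29/2

29/2


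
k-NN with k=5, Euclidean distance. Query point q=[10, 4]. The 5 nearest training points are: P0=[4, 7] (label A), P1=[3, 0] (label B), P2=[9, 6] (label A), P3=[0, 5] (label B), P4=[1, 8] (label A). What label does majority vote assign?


d(q,P0) = 6.7082  (label A)
d(q,P1) = 8.0623  (label B)
d(q,P2) = 2.2361  (label A)
d(q,P3) = 10.0499  (label B)
d(q,P4) = 9.8489  (label A)
Votes: A=3, B=2
Majority → A

A


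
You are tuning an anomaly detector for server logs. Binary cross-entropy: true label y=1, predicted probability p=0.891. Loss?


BCE = -[y·ln(p) + (1-y)·ln(1-p)]
= -1·ln(0.891) - 0
= -ln(0.891) = 0.1154

0.1154


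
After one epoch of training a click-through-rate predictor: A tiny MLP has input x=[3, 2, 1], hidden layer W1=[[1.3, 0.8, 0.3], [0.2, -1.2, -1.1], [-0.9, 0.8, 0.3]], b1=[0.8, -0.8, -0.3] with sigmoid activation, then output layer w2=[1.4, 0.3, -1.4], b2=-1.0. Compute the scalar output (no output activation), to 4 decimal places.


z1[0] = (1.3)·(3) + (0.8)·(2) + (0.3)·(1) + 0.8 = 6.6
z1[1] = (0.2)·(3) + (-1.2)·(2) + (-1.1)·(1) - 0.8 = -3.7
z1[2] = (-0.9)·(3) + (0.8)·(2) + (0.3)·(1) - 0.3 = -1.1
h = sigmoid(z1) = [0.9986, 0.0241, 0.2497]
output = (1.4)·(0.9986) + (0.3)·(0.0241) + (-1.4)·(0.2497) - 1.0 = 0.0557

0.0557


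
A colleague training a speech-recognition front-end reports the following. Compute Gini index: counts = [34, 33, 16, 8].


Probabilities: [34/91, 33/91, 16/91, 8/91] ≈ [0.3736, 0.3626, 0.1758, 0.0879]
Σpᵢ² = (1156 + 1089 + 256 + 64)/91² = 2565/8281
Gini = 1 - Σpᵢ² = 1 - 2565/8281 = 0.6903

0.6903


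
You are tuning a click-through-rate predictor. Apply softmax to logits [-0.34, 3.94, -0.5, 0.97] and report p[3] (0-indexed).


Exponentials: e^-0.34=0.7118, e^3.94=51.4186, e^-0.5=0.6065, e^0.97=2.6379
Sum = 55.3748
Softmax = [0.0129, 0.9286, 0.011, 0.0476]
p[3] = 2.6379/55.3748 = 0.0476

0.0476


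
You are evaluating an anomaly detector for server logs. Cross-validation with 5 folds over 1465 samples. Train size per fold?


Fold size = 1465/5 = 293
Training per fold = 1465 - 293 = 1172

1172


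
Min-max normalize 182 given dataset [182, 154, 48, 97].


min=48, max=182
(182-48)/(182-48) = 134/134 = 1.0

1.0


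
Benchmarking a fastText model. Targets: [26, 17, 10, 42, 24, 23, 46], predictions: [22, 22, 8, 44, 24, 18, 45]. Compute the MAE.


Absolute errors: |26-22|=4, |17-22|=5, |10-8|=2, |42-44|=2, |24-24|=0, |23-18|=5, |46-45|=1
Sum = 19
MAE = 19/7 = 19/7

19/7


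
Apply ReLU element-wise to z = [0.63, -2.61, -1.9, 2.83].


ReLU(0.63) = max(0, 0.63) = 0.63
ReLU(-2.61) = max(0, -2.61) = 0.0
ReLU(-1.9) = max(0, -1.9) = 0.0
ReLU(2.83) = max(0, 2.83) = 2.83
result = [0.63, 0.0, 0.0, 2.83]

[0.63, 0.0, 0.0, 2.83]


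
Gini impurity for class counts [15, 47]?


Probabilities: [15/62, 47/62] ≈ [0.2419, 0.7581]
Σpᵢ² = (225 + 2209)/62² = 2434/3844
Gini = 1 - Σpᵢ² = 1 - 2434/3844 = 0.3668

0.3668


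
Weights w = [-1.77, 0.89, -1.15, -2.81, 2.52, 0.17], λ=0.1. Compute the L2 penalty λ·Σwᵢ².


‖w‖₂² = (-1.77)² + (0.89)² + (-1.15)² + (-2.81)² + (2.52)² + (0.17)²
     = 3.1329 + 0.7921 + 1.3225 + 7.8961 + 6.3504 + 0.0289
     = 19.5229
λ·‖w‖₂² = 0.1·19.5229 = 1.95229

1.95229


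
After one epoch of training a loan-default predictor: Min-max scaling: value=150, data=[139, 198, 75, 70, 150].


min=70, max=198
(150-70)/(198-70) = 80/128 = 0.625

0.625


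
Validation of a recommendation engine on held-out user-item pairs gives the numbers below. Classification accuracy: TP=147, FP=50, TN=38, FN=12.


Accuracy = (TP+TN)/(TP+TN+FP+FN)
= (147+38)/(247)
= 185/247 = 74.9%

74.9%


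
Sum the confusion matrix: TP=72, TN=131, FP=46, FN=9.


Total = TP + TN + FP + FN
= 72 + 131 + 46 + 9
= 258
(Predicted positive: 118, predicted negative: 140)

258


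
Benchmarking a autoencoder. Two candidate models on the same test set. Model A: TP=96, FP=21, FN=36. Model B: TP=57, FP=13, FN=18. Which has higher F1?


Model A: P=96/117=0.8205, R=96/132=0.7273, F1=2PR/(P+R)=2TP/(2TP+FP+FN)=192/249=0.7711
Model B: P=57/70=0.8143, R=57/75=0.76, F1=2PR/(P+R)=2TP/(2TP+FP+FN)=114/145=0.7862
0.7711 < 0.7862 → Model B

Model B


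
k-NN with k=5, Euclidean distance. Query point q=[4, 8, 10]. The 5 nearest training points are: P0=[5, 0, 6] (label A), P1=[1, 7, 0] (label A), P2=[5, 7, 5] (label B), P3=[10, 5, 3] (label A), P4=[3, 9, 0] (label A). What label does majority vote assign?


d(q,P0) = 9.0  (label A)
d(q,P1) = 10.4881  (label A)
d(q,P2) = 5.1962  (label B)
d(q,P3) = 9.6954  (label A)
d(q,P4) = 10.0995  (label A)
Votes: A=4, B=1
Majority → A

A


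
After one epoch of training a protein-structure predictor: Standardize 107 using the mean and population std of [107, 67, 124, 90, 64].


μ = 90.4, σ = 23.0183
z = (107 - 90.4)/23.0183 = 0.7212

0.7212


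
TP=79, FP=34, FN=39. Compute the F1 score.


Precision = 79/113 = 0.6991
Recall = 79/118 = 0.6695
F1 = 2·P·R/(P+R) = 2·TP/(2·TP+FP+FN) = 158/(158+34+39) = 158/231 = 0.684

0.684


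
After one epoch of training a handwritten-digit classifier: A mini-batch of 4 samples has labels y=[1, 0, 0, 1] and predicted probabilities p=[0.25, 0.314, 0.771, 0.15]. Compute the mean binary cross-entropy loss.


L[0] = -ln(0.25) = 1.3863
L[1] = -ln(1-0.314) = -ln(0.686) = 0.3769
L[2] = -ln(1-0.771) = -ln(0.229) = 1.474
L[3] = -ln(0.15) = 1.8971
mean = (1.3863 + 0.3769 + 1.474 + 1.8971)/4 = 1.2836

1.2836


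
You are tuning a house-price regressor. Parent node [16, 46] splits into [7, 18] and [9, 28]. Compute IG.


Parent = [16, 46], H_parent = 0.8238
H_left = 0.8555 (n=25), H_right = 0.8004 (n=37)
H_children = (25/62)·0.8555 + (37/62)·0.8004 = 0.8226
IG = 0.8238 - 0.8226 = 0.0012

0.0012


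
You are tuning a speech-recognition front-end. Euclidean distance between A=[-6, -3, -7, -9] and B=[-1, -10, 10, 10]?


d = √((-6+ 1)² + (-3+ 10)² + (-7-10)² + (-9-10)²)
  = √(25 + 49 + 289 + 361)
  = √724 = 26.9072

26.9072


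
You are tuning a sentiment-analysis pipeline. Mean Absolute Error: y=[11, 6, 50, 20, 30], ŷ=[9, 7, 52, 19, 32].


Absolute errors: |11-9|=2, |6-7|=1, |50-52|=2, |20-19|=1, |30-32|=2
Sum = 8
MAE = 8/5 = 8/5

8/5


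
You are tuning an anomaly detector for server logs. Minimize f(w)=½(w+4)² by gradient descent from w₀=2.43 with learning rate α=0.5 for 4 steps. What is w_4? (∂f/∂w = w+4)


step 1: grad = 2.43+4 = 6.43; w = 2.43 - 0.5·(6.43) = -0.785
step 2: grad = -0.785+4 = 3.215; w = -0.785 - 0.5·(3.215) = -2.3925
step 3: grad = -2.3925+4 = 1.6075; w = -2.3925 - 0.5·(1.6075) = -3.19625
step 4: grad = -3.19625+4 = 0.80375; w = -3.19625 - 0.5·(0.80375) = -3.598125

-3.598125


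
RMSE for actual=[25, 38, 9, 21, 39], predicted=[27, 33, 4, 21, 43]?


MSE = 70/5 = 14
RMSE = √(70/5) = 3.7417

3.7417


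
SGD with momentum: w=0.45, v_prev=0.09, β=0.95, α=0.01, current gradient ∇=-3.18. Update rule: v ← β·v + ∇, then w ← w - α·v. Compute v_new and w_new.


v_new = 0.95·0.09 - 3.18 = 0.0855 - 3.18 = -3.0945
w_new = 0.45 - 0.01·-3.0945 = 0.45 + 0.030945 = 0.480945

v_new=-3.0945, w_new=0.480945


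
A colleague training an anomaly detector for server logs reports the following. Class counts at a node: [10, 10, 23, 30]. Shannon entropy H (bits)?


Probabilities: [10/73, 10/73, 23/73, 30/73] ≈ [0.137, 0.137, 0.3151, 0.411]
H = -((10/73)·log₂(10/73) + (10/73)·log₂(10/73) + (23/73)·log₂(23/73) + (30/73)·log₂(30/73))
  = 1.8379 bits

1.8379 bits


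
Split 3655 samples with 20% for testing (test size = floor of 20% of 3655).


Test = ⌊3655·20/100⌋ = 731
Train = 3655 - 731 = 2924

Train: 2924, Test: 731


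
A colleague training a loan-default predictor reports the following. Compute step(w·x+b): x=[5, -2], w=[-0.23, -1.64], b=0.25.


z = (5)·(-0.23) + (-2)·(-1.64) + 0.25
  = 2.38
step(z) = 1 (z≥0)

1


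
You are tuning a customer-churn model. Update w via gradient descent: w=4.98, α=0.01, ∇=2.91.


w_new = w - α·∇
= 4.98 - 0.01·2.91
= 4.98 - 0.0291
= 4.9509

4.9509


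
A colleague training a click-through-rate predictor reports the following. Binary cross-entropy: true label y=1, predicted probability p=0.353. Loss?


BCE = -[y·ln(p) + (1-y)·ln(1-p)]
= -1·ln(0.353) - 0
= -ln(0.353) = 1.0413

1.0413


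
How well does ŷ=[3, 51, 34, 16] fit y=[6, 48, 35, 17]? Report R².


ȳ = 26.5
SS_res = Σ(y-ŷ)² = 20
SS_tot = Σ(y-ȳ)² = 1045
R² = 1 - SS_res/SS_tot = 1 - 0.0191 = 0.9809

0.9809


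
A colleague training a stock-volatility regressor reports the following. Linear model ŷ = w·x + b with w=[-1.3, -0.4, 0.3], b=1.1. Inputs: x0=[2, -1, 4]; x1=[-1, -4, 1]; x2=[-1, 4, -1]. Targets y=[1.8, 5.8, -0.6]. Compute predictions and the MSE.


ŷ0 = (-1.3)·(2) + (-0.4)·(-1) + (0.3)·(4) + 1.1 = 0.1
ŷ1 = (-1.3)·(-1) + (-0.4)·(-4) + (0.3)·(1) + 1.1 = 4.3
ŷ2 = (-1.3)·(-1) + (-0.4)·(4) + (0.3)·(-1) + 1.1 = 0.5
errors² = [2.89, 2.25, 1.21]
MSE = 6.3500/3 = 2.1167

2.1167


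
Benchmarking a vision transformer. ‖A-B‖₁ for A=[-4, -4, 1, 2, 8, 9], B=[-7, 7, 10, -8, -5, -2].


d = |-4+ 7| + |-4-7| + |1-10| + |2+ 8| + |8+ 5| + |9+ 2|
  = 3 + 11 + 9 + 10 + 13 + 11
  = 57

57


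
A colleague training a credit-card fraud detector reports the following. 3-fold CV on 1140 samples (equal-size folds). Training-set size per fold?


Fold size = 1140/3 = 380
Training per fold = 1140 - 380 = 760

760


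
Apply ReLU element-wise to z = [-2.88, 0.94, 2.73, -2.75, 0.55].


ReLU(-2.88) = max(0, -2.88) = 0.0
ReLU(0.94) = max(0, 0.94) = 0.94
ReLU(2.73) = max(0, 2.73) = 2.73
ReLU(-2.75) = max(0, -2.75) = 0.0
ReLU(0.55) = max(0, 0.55) = 0.55
result = [0.0, 0.94, 2.73, 0.0, 0.55]

[0.0, 0.94, 2.73, 0.0, 0.55]


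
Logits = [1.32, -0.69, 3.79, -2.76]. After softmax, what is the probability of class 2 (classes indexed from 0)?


Exponentials: e^1.32=3.7434, e^-0.69=0.5016, e^3.79=44.2564, e^-2.76=0.0633
Sum = 48.5647
Softmax = [0.0771, 0.0103, 0.9113, 0.0013]
p[2] = 44.2564/48.5647 = 0.9113

0.9113


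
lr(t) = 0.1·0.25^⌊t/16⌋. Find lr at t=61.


n_drops = ⌊61/16⌋ = 3
lr = 0.1·0.25^3 = 0.1·0.015625 = 0.0015625

0.0015625


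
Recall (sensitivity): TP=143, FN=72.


Recall = TP/(TP+FN)
= 143/(143+72)
= 143/215 = 66.51%

66.51%


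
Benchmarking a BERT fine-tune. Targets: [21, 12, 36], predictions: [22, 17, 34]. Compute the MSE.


Squared errors: (21-22)²=1, (12-17)²=25, (36-34)²=4
Sum = 30
MSE = 30/3 = 10

10


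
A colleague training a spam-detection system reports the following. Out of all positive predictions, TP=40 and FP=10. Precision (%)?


Precision = TP/(TP+FP)
= 40/(40+10)
= 40/50 = 80.0%

80.0%


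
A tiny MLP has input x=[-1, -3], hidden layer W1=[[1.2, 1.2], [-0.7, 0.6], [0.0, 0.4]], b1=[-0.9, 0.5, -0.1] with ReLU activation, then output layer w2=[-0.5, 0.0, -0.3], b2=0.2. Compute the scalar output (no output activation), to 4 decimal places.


z1[0] = (1.2)·(-1) + (1.2)·(-3) - 0.9 = -5.7
z1[1] = (-0.7)·(-1) + (0.6)·(-3) + 0.5 = -0.6
z1[2] = (0.0)·(-1) + (0.4)·(-3) - 0.1 = -1.3
h = ReLU(z1) = [0.0, 0.0, 0.0]
output = (-0.5)·(0.0) + (0.0)·(0.0) + (-0.3)·(0.0) + 0.2 = 0.2

0.2


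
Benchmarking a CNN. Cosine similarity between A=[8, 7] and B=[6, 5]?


A·B = 8·6 + 7·5 = 83
‖A‖ = √113 = 10.6301, ‖B‖ = √61 = 7.8102
cos = 83/(√113·√61) = 83/√6893 = 0.9997

0.9997


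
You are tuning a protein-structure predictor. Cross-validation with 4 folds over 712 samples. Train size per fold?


Fold size = 712/4 = 178
Training per fold = 712 - 178 = 534

534


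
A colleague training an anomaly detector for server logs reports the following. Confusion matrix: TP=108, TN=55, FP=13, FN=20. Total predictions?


Total = TP + TN + FP + FN
= 108 + 55 + 13 + 20
= 196
(Predicted positive: 121, predicted negative: 75)

196


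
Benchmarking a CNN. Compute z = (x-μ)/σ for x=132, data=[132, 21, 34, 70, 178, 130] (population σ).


μ = 94.1667, σ = 56.7169
z = (132 - 94.1667)/56.7169 = 0.6671

0.6671


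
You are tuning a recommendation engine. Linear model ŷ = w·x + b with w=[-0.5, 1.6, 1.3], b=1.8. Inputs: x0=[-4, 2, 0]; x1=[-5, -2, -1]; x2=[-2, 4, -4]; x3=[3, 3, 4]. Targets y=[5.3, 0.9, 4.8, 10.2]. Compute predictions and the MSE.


ŷ0 = (-0.5)·(-4) + (1.6)·(2) + (1.3)·(0) + 1.8 = 7.0
ŷ1 = (-0.5)·(-5) + (1.6)·(-2) + (1.3)·(-1) + 1.8 = -0.2
ŷ2 = (-0.5)·(-2) + (1.6)·(4) + (1.3)·(-4) + 1.8 = 4.0
ŷ3 = (-0.5)·(3) + (1.6)·(3) + (1.3)·(4) + 1.8 = 10.3
errors² = [2.89, 1.21, 0.64, 0.01]
MSE = 4.7500/4 = 1.1875

1.1875


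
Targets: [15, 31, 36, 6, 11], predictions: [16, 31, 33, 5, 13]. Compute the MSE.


Squared errors: (15-16)²=1, (31-31)²=0, (36-33)²=9, (6-5)²=1, (11-13)²=4
Sum = 15
MSE = 15/5 = 3

3


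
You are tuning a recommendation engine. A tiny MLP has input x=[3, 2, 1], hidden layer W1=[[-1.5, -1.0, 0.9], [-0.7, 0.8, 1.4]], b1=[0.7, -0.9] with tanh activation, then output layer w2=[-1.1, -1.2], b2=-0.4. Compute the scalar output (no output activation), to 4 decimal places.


z1[0] = (-1.5)·(3) + (-1.0)·(2) + (0.9)·(1) + 0.7 = -4.9
z1[1] = (-0.7)·(3) + (0.8)·(2) + (1.4)·(1) - 0.9 = 0.0
h = tanh(z1) = [-0.9999, 0.0]
output = (-1.1)·(-0.9999) + (-1.2)·(0.0) - 0.4 = 0.6999

0.6999


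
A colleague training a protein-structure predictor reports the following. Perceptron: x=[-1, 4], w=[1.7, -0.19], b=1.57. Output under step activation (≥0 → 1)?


z = (-1)·(1.7) + (4)·(-0.19) + 1.57
  = -0.89
step(z) = 0 (z<0)

0


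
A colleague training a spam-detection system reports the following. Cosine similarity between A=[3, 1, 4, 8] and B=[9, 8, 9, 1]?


A·B = 3·9 + 1·8 + 4·9 + 8·1 = 79
‖A‖ = √90 = 9.4868, ‖B‖ = √227 = 15.0665
cos = 79/(√90·√227) = 79/√20430 = 0.5527

0.5527


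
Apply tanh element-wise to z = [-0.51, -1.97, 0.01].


tanh(-0.51) = -0.4699
tanh(-1.97) = -0.9618
tanh(0.01) = 0.01
result = [-0.4699, -0.9618, 0.01]

[-0.4699, -0.9618, 0.01]


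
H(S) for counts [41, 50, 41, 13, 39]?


Probabilities: [41/184, 50/184, 41/184, 13/184, 39/184] ≈ [0.2228, 0.2717, 0.2228, 0.0707, 0.212]
H = -((41/184)·log₂(41/184) + (50/184)·log₂(50/184) + (41/184)·log₂(41/184) + (13/184)·log₂(13/184) + (39/184)·log₂(39/184))
  = 2.2206 bits

2.2206 bits


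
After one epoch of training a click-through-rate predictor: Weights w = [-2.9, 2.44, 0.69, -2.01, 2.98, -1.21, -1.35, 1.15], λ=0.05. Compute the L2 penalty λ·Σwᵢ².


‖w‖₂² = (-2.9)² + (2.44)² + (0.69)² + (-2.01)² + (2.98)² + (-1.21)² + (-1.35)² + (1.15)²
     = 8.41 + 5.9536 + 0.4761 + 4.0401 + 8.8804 + 1.4641 + 1.8225 + 1.3225
     = 32.3693
λ·‖w‖₂² = 0.05·32.3693 = 1.618465

1.618465


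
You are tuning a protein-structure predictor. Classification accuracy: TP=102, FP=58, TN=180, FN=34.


Accuracy = (TP+TN)/(TP+TN+FP+FN)
= (102+180)/(374)
= 282/374 = 75.4%

75.4%


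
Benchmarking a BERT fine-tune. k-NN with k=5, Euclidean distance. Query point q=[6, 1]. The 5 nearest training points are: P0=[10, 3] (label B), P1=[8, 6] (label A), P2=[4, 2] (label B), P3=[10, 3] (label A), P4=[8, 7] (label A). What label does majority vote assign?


d(q,P0) = 4.4721  (label B)
d(q,P1) = 5.3852  (label A)
d(q,P2) = 2.2361  (label B)
d(q,P3) = 4.4721  (label A)
d(q,P4) = 6.3246  (label A)
Votes: A=3, B=2
Majority → A

A
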